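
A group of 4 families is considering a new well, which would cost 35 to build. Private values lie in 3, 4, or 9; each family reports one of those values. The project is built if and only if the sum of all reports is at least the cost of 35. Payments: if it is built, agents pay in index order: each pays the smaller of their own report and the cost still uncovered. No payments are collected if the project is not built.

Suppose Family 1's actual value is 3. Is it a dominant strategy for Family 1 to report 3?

Yes

Check each profile of the others' reports and compare truth against every alternative report.
Others report (3, 3, 3): truth gives 0, best alternative gives 0.
Others report (3, 3, 4): truth gives 0, best alternative gives 0.
Others report (3, 3, 9): truth gives 0, best alternative gives 0.
Others report (3, 4, 3): truth gives 0, best alternative gives 0.
Others report (3, 4, 4): truth gives 0, best alternative gives 0.
Others report (3, 4, 9): truth gives 0, best alternative gives 0.
(Remaining 21 profiles checked similarly; truth is weakly best in each.)
In every case the truthful report is at least as good as any alternative, so it is a dominant strategy.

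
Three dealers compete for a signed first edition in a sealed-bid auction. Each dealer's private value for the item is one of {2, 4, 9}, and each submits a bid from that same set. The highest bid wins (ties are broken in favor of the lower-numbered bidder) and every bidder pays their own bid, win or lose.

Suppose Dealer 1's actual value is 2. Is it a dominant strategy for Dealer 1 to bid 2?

Yes

Check each profile of the others' bids and compare truth against every alternative bid.
Others bid (2, 2): truth gives 0, best alternative gives -2.
Others bid (2, 9): truth gives -2, best alternative gives -4.
Others bid (4, 9): truth gives -2, best alternative gives -4.
Others bid (9, 2): truth gives -2, best alternative gives -4.
Others bid (9, 4): truth gives -2, best alternative gives -4.
Others bid (9, 9): truth gives -2, best alternative gives -4.
(Remaining 3 profiles checked similarly; truth is weakly best in each.)
In every case the truthful bid is at least as good as any alternative, so it is a dominant strategy.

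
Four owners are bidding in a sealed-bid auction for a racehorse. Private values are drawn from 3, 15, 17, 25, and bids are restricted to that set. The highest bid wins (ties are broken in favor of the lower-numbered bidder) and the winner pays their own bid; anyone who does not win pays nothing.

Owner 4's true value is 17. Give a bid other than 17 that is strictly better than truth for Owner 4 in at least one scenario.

Suppose Owner 1 bids 3, Owner 2 bids 3 and Owner 3 bids 3.
Bid 17: wins, pays 17, utility 17 - 17 = 0.
Bid 15: wins, pays 15, utility 17 - 15 = 2.
So bidding 15 beats truth here (2 > 0).

15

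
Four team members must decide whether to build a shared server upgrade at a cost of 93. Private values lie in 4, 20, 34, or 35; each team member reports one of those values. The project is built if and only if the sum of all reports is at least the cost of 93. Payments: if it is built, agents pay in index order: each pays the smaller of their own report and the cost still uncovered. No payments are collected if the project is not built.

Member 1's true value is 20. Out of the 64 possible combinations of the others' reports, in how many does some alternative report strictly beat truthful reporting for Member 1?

Others report (20, 34, 35): truth gives 0; report 4 gives 16 > 0. Violating.
Others report (20, 35, 34): truth gives 0; report 4 gives 16 > 0. Violating.
Others report (20, 35, 35): truth gives 0; report 4 gives 16 > 0. Violating.
Others report (34, 20, 35): truth gives 0; report 4 gives 16 > 0. Violating.
Others report (4, 4, 4): truth gives 0; no alternative beats it.
Others report (4, 4, 20): truth gives 0; no alternative beats it.
(Checking all 64 profiles: 17 have a profitable deviation, 47 do not.)

17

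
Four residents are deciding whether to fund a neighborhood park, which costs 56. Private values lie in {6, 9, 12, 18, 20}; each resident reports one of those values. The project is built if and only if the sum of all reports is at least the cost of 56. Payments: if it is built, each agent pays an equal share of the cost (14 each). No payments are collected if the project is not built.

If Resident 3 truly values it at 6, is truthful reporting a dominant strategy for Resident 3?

Check each profile of the others' reports and compare truth against every alternative report.
Others report (9, 18, 20): truth gives 0, best alternative gives -8.
Others report (9, 20, 18): truth gives 0, best alternative gives -8.
Others report (9, 20, 20): truth gives 0, best alternative gives -8.
Others report (12, 18, 18): truth gives 0, best alternative gives -8.
Others report (18, 9, 20): truth gives 0, best alternative gives -8.
Others report (18, 12, 18): truth gives 0, best alternative gives -8.
(Remaining 119 profiles checked similarly; truth is weakly best in each.)
In every case the truthful report is at least as good as any alternative, so it is a dominant strategy.

Yes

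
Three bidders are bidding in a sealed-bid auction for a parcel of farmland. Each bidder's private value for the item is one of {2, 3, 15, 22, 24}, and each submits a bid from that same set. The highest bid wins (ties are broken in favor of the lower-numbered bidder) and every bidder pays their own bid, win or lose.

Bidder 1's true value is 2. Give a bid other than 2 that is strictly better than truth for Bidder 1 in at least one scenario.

3

Suppose Bidder 2 bids 2 and Bidder 3 bids 3.
Bid 2: loses but pays 2, utility -2.
Bid 3: wins, pays 3, utility 2 - 3 = -1.
So bidding 3 beats truth here (-1 > -2).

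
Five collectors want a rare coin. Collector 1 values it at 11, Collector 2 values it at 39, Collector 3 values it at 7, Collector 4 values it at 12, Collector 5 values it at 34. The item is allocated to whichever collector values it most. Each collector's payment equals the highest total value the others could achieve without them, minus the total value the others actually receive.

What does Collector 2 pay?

Collector 2 has the highest value and receives the item.
Without Collector 2, the item would go to the next-highest value, 34, so the others could achieve 34.
With Collector 2 present and winning, the others receive nothing, so their total is 0.
Payment = 34 - 0 = 34.

34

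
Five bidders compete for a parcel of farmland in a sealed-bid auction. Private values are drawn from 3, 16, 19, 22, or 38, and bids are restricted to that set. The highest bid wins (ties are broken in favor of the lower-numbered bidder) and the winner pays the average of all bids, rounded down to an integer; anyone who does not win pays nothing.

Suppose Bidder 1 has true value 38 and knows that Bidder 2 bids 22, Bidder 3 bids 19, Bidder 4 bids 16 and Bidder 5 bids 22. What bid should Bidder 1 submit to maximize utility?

22

Bid 3: loses, pays 0, utility 0.
Bid 16: loses, pays 0, utility 0.
Bid 19: loses, pays 0, utility 0.
Bid 22: wins, pays 20, utility 38 - 20 = 18.
Bid 38: wins, pays 23, utility 38 - 23 = 15.
The best choice is 22 with utility 18.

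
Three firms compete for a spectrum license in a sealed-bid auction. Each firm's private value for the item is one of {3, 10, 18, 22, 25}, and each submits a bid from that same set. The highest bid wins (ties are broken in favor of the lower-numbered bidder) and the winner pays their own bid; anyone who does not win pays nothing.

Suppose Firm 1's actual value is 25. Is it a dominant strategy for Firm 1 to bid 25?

No

Consider the case where Firm 2 bids 3 and Firm 3 bids 3.
Truthful bid 25: wins, pays 25, utility 25 - 25 = 0.
Bid 3 instead: wins, pays 3, utility 25 - 3 = 22.
Since 22 > 0, bidding 3 is strictly better here, so truthful bidding is not dominant.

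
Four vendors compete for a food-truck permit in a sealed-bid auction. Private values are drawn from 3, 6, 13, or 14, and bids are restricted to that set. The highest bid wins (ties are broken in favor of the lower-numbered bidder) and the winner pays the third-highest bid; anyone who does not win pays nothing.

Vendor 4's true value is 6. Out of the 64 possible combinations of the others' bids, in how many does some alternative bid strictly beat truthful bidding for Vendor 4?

Others bid (3, 3, 6): truth gives 0; bid 13 gives 3 > 0. Violating.
Others bid (3, 3, 13): truth gives 0; bid 14 gives 3 > 0. Violating.
Others bid (3, 6, 3): truth gives 0; bid 13 gives 3 > 0. Violating.
Others bid (3, 13, 3): truth gives 0; bid 14 gives 3 > 0. Violating.
Others bid (3, 3, 3): truth gives 3; no alternative beats it.
Others bid (3, 3, 14): truth gives 0; no alternative beats it.
(Checking all 64 profiles: 6 have a profitable deviation, 58 do not.)

6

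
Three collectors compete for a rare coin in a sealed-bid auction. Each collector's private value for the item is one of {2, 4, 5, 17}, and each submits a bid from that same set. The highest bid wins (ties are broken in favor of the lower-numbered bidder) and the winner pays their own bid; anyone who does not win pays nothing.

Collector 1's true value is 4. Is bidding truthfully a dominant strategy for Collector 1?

Consider the case where Collector 2 bids 2 and Collector 3 bids 2.
Truthful bid 4: wins, pays 4, utility 4 - 4 = 0.
Bid 2 instead: wins, pays 2, utility 4 - 2 = 2.
Since 2 > 0, bidding 2 is strictly better here, so truthful bidding is not dominant.

No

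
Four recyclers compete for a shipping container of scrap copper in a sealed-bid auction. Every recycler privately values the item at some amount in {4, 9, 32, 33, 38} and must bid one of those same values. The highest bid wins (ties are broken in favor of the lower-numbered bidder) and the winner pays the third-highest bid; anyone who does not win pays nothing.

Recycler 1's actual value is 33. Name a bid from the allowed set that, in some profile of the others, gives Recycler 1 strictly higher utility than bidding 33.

Suppose Recycler 2 bids 4, Recycler 3 bids 4 and Recycler 4 bids 38.
Bid 33: loses, pays 0, utility 0.
Bid 38: wins, pays 4, utility 33 - 4 = 29.
So bidding 38 beats truth here (29 > 0).

38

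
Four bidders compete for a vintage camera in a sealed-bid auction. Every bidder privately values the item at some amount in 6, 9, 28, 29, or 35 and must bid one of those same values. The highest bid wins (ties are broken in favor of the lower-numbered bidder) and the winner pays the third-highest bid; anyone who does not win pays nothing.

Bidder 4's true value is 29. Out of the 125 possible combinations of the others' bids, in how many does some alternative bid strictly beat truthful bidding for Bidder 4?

Others bid (6, 6, 29): truth gives 0; bid 35 gives 23 > 0. Violating.
Others bid (6, 9, 29): truth gives 0; bid 35 gives 20 > 0. Violating.
Others bid (6, 28, 29): truth gives 0; bid 35 gives 1 > 0. Violating.
Others bid (6, 29, 6): truth gives 0; bid 35 gives 23 > 0. Violating.
Others bid (6, 6, 6): truth gives 23; no alternative beats it.
Others bid (6, 6, 9): truth gives 23; no alternative beats it.
(Checking all 125 profiles: 27 have a profitable deviation, 98 do not.)

27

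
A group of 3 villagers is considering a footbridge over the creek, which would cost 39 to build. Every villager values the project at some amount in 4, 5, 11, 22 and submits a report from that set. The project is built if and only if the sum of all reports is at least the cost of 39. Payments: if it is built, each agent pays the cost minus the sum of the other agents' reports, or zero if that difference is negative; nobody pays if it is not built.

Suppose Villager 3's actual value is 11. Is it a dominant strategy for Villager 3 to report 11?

Yes

Check each profile of the others' reports and compare truth against every alternative report.
Others report (22, 22): truth gives 11, best alternative gives 11.
Others report (11, 22): truth gives 5, best alternative gives 5.
Others report (22, 11): truth gives 5, best alternative gives 5.
Others report (4, 4): truth gives 0, best alternative gives 0.
Others report (4, 5): truth gives 0, best alternative gives 0.
Others report (4, 11): truth gives 0, best alternative gives 0.
(Remaining 10 profiles checked similarly; truth is weakly best in each.)
In every case the truthful report is at least as good as any alternative, so it is a dominant strategy.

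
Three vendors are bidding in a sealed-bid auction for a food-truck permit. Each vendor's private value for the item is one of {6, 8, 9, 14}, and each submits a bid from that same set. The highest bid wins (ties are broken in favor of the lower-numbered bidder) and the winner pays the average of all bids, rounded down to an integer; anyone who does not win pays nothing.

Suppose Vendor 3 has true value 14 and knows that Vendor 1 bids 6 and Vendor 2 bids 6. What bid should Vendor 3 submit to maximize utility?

Bid 6: loses, pays 0, utility 0.
Bid 8: wins, pays 6, utility 14 - 6 = 8.
Bid 9: wins, pays 7, utility 14 - 7 = 7.
Bid 14: wins, pays 8, utility 14 - 8 = 6.
The best choice is 8 with utility 8.

8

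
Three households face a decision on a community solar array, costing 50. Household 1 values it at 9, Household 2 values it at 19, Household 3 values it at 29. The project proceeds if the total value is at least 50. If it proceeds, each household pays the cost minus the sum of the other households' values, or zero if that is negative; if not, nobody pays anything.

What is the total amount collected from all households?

Total value 57 ≥ cost 50, so it is built.
Household 1: others sum to 48; max(0, 50 - 48) = 2.
Household 2: others sum to 38; max(0, 50 - 38) = 12.
Household 3: others sum to 28; max(0, 50 - 28) = 22.
Total collected = 2 + 12 + 22 = 36.

36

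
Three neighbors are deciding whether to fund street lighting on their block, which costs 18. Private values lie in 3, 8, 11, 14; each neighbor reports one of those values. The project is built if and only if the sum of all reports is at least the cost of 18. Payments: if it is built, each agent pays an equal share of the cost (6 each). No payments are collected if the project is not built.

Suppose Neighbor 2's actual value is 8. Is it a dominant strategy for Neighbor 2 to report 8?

No

Consider the case where Neighbor 1 reports 3 and Neighbor 3 reports 3.
Truthful report 8: project not built, utility 0.
Report 14 instead: project built, pays 6, utility 8 - 6 = 2.
Since 2 > 0, reporting 14 is strictly better here, so truthful reporting is not dominant.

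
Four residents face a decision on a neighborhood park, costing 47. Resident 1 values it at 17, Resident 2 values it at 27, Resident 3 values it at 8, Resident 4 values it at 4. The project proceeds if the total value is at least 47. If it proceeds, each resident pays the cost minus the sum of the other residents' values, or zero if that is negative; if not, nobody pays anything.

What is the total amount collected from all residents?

Total value 56 ≥ cost 47, so it is built.
Resident 1: others sum to 39; max(0, 47 - 39) = 8.
Resident 2: others sum to 29; max(0, 47 - 29) = 18.
Resident 3: others sum to 48; max(0, 47 - 48) = 0.
Resident 4: others sum to 52; max(0, 47 - 52) = 0.
Total collected = 8 + 18 + 0 + 0 = 26.

26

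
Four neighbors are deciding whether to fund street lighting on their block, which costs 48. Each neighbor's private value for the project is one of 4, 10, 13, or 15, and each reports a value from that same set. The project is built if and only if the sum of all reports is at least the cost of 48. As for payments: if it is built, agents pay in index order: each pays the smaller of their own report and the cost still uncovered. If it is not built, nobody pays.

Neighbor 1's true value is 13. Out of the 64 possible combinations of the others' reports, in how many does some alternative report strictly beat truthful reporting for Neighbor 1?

17

Others report (10, 13, 15): truth gives 0; report 10 gives 3 > 0. Violating.
Others report (10, 15, 13): truth gives 0; report 10 gives 3 > 0. Violating.
Others report (10, 15, 15): truth gives 0; report 10 gives 3 > 0. Violating.
Others report (13, 10, 15): truth gives 0; report 10 gives 3 > 0. Violating.
Others report (4, 4, 4): truth gives 0; no alternative beats it.
Others report (4, 4, 10): truth gives 0; no alternative beats it.
(Checking all 64 profiles: 17 have a profitable deviation, 47 do not.)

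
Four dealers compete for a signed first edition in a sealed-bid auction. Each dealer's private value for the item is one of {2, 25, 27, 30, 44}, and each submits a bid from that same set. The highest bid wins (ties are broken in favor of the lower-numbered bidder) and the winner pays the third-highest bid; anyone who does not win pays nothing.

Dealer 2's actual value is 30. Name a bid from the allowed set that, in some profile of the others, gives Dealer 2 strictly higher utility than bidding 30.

Suppose Dealer 1 bids 2, Dealer 3 bids 2 and Dealer 4 bids 44.
Bid 30: loses, pays 0, utility 0.
Bid 44: wins, pays 2, utility 30 - 2 = 28.
So bidding 44 beats truth here (28 > 0).

44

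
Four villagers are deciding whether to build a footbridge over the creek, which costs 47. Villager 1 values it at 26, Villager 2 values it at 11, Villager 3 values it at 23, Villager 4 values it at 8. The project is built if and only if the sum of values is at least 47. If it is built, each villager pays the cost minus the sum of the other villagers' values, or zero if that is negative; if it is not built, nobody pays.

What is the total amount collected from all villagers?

7

Total value 68 ≥ cost 47, so it is built.
Villager 1: others sum to 42; max(0, 47 - 42) = 5.
Villager 2: others sum to 57; max(0, 47 - 57) = 0.
Villager 3: others sum to 45; max(0, 47 - 45) = 2.
Villager 4: others sum to 60; max(0, 47 - 60) = 0.
Total collected = 5 + 0 + 2 + 0 = 7.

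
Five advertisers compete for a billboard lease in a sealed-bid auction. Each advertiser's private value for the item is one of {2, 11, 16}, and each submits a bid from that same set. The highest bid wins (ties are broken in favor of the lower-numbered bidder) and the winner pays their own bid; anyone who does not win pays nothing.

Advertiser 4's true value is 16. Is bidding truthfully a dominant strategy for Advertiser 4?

No

Consider the case where Advertiser 1 bids 2, Advertiser 2 bids 2, Advertiser 3 bids 2 and Advertiser 5 bids 2.
Truthful bid 16: wins, pays 16, utility 16 - 16 = 0.
Bid 11 instead: wins, pays 11, utility 16 - 11 = 5.
Since 5 > 0, bidding 11 is strictly better here, so truthful bidding is not dominant.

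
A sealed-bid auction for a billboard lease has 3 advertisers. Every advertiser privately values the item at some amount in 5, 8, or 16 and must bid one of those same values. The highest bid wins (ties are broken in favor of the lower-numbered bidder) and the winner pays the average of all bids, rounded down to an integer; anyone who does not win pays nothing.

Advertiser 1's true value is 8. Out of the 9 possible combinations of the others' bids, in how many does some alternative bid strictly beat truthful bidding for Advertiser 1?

1

Others bid (5, 5): truth gives 2; bid 5 gives 3 > 2. Violating.
Others bid (5, 8): truth gives 1; no alternative beats it.
Others bid (5, 16): truth gives 0; no alternative beats it.
(Checking all 9 profiles: 1 has a profitable deviation, 8 do not.)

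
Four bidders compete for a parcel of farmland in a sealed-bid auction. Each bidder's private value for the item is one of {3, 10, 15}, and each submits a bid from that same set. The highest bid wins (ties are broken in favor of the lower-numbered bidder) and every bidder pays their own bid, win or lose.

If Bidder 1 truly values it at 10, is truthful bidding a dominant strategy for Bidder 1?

No

Consider the case where Bidder 2 bids 3, Bidder 3 bids 3 and Bidder 4 bids 3.
Truthful bid 10: wins, pays 10, utility 10 - 10 = 0.
Bid 3 instead: wins, pays 3, utility 10 - 3 = 7.
Since 7 > 0, bidding 3 is strictly better here, so truthful bidding is not dominant.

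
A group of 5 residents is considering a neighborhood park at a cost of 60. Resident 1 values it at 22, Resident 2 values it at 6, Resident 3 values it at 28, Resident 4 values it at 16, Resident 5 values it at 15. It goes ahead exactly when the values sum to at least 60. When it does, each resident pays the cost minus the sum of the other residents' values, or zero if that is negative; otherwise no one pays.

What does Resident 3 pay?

1

Total value 87 ≥ cost 60, so the project is built.
The other residents' values sum to 59.
Cost minus that sum is 60 - 59 = 1.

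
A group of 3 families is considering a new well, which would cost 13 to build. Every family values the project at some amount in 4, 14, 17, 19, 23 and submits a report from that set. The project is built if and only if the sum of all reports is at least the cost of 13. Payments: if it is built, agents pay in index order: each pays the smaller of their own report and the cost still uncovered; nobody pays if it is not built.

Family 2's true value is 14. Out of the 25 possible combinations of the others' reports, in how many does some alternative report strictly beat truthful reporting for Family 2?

Others report (4, 14): truth gives 5; report 4 gives 10 > 5. Violating.
Others report (4, 17): truth gives 5; report 4 gives 10 > 5. Violating.
Others report (4, 19): truth gives 5; report 4 gives 10 > 5. Violating.
Others report (4, 23): truth gives 5; report 4 gives 10 > 5. Violating.
Others report (4, 4): truth gives 5; no alternative beats it.
Others report (14, 4): truth gives 14; no alternative beats it.
(Checking all 25 profiles: 4 have a profitable deviation, 21 do not.)

4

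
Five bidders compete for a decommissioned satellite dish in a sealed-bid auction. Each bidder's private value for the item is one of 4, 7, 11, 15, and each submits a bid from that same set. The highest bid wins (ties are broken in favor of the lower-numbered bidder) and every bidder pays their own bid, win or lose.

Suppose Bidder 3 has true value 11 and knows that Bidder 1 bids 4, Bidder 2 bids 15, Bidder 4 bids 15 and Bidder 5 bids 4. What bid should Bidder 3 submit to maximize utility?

Bid 4: loses but pays 4, utility -4.
Bid 7: loses but pays 7, utility -7.
Bid 11: loses but pays 11, utility -11.
Bid 15: loses but pays 15, utility -15.
The best choice is 4 with utility -4.

4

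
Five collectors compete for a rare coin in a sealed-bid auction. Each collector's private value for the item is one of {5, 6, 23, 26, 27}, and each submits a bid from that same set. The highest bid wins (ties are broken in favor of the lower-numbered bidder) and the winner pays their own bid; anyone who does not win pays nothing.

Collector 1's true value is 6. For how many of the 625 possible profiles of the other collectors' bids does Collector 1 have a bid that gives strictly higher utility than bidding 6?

Others bid (5, 5, 5, 5): truth gives 0; bid 5 gives 1 > 0. Violating.
Others bid (5, 5, 5, 6): truth gives 0; no alternative beats it.
Others bid (5, 5, 5, 23): truth gives 0; no alternative beats it.
(Checking all 625 profiles: 1 has a profitable deviation, 624 do not.)

1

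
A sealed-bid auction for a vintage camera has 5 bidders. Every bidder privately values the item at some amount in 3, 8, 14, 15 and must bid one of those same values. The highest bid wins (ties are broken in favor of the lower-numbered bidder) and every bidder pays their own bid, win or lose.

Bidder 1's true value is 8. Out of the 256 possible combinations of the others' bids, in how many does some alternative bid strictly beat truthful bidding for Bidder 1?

241

Others bid (3, 3, 3, 3): truth gives 0; bid 3 gives 5 > 0. Violating.
Others bid (3, 3, 3, 14): truth gives -8; bid 3 gives -3 > -8. Violating.
Others bid (3, 3, 3, 15): truth gives -8; bid 3 gives -3 > -8. Violating.
Others bid (3, 3, 8, 14): truth gives -8; bid 3 gives -3 > -8. Violating.
Others bid (3, 3, 3, 8): truth gives 0; no alternative beats it.
Others bid (3, 3, 8, 3): truth gives 0; no alternative beats it.
(Checking all 256 profiles: 241 have a profitable deviation, 15 do not.)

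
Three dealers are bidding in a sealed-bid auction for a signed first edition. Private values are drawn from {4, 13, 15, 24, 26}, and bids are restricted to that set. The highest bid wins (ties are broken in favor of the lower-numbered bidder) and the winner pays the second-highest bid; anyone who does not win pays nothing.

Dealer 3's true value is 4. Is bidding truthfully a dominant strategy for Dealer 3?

Yes

Check each profile of the others' bids and compare truth against every alternative bid.
Others bid (4, 4): truth gives 0, best alternative gives 0.
Others bid (4, 13): truth gives 0, best alternative gives 0.
Others bid (4, 15): truth gives 0, best alternative gives 0.
Others bid (4, 24): truth gives 0, best alternative gives 0.
Others bid (4, 26): truth gives 0, best alternative gives 0.
Others bid (13, 4): truth gives 0, best alternative gives 0.
(Remaining 19 profiles checked similarly; truth is weakly best in each.)
In every case the truthful bid is at least as good as any alternative, so it is a dominant strategy.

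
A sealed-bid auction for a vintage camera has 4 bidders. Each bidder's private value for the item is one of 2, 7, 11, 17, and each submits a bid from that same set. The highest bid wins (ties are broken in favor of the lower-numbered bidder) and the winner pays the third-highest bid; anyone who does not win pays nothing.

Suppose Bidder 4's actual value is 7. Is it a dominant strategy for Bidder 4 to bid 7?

Consider the case where Bidder 1 bids 2, Bidder 2 bids 2 and Bidder 3 bids 7.
Truthful bid 7: loses, pays 0, utility 0.
Bid 11 instead: wins, pays 2, utility 7 - 2 = 5.
Since 5 > 0, bidding 11 is strictly better here, so truthful bidding is not dominant.

No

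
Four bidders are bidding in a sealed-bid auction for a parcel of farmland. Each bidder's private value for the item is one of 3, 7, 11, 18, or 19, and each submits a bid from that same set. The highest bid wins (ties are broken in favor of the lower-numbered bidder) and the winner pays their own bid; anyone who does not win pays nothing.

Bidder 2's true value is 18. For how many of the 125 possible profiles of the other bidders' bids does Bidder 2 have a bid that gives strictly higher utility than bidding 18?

Others bid (3, 3, 3): truth gives 0; bid 7 gives 11 > 0. Violating.
Others bid (3, 3, 7): truth gives 0; bid 7 gives 11 > 0. Violating.
Others bid (3, 3, 11): truth gives 0; bid 11 gives 7 > 0. Violating.
Others bid (3, 7, 3): truth gives 0; bid 7 gives 11 > 0. Violating.
Others bid (3, 3, 18): truth gives 0; no alternative beats it.
Others bid (3, 3, 19): truth gives 0; no alternative beats it.
(Checking all 125 profiles: 18 have a profitable deviation, 107 do not.)

18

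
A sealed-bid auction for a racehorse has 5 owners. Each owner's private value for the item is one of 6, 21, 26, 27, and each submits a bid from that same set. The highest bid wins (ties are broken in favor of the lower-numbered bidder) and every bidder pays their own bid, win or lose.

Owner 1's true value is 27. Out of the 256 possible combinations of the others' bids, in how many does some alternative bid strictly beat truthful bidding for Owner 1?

81

Others bid (6, 6, 6, 6): truth gives 0; bid 6 gives 21 > 0. Violating.
Others bid (6, 6, 6, 21): truth gives 0; bid 21 gives 6 > 0. Violating.
Others bid (6, 6, 6, 26): truth gives 0; bid 26 gives 1 > 0. Violating.
Others bid (6, 6, 21, 6): truth gives 0; bid 21 gives 6 > 0. Violating.
Others bid (6, 6, 6, 27): truth gives 0; no alternative beats it.
Others bid (6, 6, 21, 27): truth gives 0; no alternative beats it.
(Checking all 256 profiles: 81 have a profitable deviation, 175 do not.)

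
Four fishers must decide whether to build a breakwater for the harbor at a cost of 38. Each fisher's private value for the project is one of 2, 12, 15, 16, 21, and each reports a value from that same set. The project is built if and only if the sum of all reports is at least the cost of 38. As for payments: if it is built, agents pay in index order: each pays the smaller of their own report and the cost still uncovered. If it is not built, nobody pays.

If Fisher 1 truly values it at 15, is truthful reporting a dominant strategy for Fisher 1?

No

Consider the case where Fisher 2 reports 2, Fisher 3 reports 12 and Fisher 4 reports 12.
Truthful report 15: project built, pays 15, utility 15 - 15 = 0.
Report 12 instead: project built, pays 12, utility 15 - 12 = 3.
Since 3 > 0, reporting 12 is strictly better here, so truthful reporting is not dominant.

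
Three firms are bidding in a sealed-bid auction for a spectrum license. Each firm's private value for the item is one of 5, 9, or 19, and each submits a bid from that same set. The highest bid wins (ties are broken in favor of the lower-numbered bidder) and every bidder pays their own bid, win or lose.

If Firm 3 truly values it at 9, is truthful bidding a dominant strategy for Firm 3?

No

Consider the case where Firm 1 bids 5 and Firm 2 bids 9.
Truthful bid 9: loses but pays 9, utility -9.
Bid 5 instead: loses but pays 5, utility -5.
Since -5 > -9, bidding 5 is strictly better here, so truthful bidding is not dominant.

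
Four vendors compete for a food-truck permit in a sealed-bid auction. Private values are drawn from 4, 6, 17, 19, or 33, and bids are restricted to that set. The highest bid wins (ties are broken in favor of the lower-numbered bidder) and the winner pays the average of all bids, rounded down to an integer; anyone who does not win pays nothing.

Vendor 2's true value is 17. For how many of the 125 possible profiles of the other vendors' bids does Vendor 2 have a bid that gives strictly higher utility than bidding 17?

34

Others bid (4, 4, 4): truth gives 10; bid 6 gives 13 > 10. Violating.
Others bid (4, 4, 6): truth gives 10; bid 6 gives 12 > 10. Violating.
Others bid (4, 4, 19): truth gives 0; bid 19 gives 6 > 0. Violating.
Others bid (4, 6, 4): truth gives 10; bid 6 gives 12 > 10. Violating.
Others bid (4, 4, 17): truth gives 7; no alternative beats it.
Others bid (4, 4, 33): truth gives 0; no alternative beats it.
(Checking all 125 profiles: 34 have a profitable deviation, 91 do not.)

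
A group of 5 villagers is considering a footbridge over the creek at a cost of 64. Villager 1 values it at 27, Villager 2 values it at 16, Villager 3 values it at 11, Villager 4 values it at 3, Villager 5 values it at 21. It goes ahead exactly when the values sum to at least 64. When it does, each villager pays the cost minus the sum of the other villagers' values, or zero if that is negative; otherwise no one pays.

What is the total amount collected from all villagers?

22

Total value 78 ≥ cost 64, so it is built.
Villager 1: others sum to 51; max(0, 64 - 51) = 13.
Villager 2: others sum to 62; max(0, 64 - 62) = 2.
Villager 3: others sum to 67; max(0, 64 - 67) = 0.
Villager 4: others sum to 75; max(0, 64 - 75) = 0.
Villager 5: others sum to 57; max(0, 64 - 57) = 7.
Total collected = 13 + 2 + 0 + 0 + 7 = 22.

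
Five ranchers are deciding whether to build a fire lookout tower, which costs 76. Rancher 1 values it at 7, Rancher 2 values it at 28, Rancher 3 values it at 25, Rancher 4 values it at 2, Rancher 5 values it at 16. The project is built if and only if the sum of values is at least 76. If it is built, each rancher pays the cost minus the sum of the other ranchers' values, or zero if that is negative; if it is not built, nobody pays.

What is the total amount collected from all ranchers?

68

Total value 78 ≥ cost 76, so it is built.
Rancher 1: others sum to 71; max(0, 76 - 71) = 5.
Rancher 2: others sum to 50; max(0, 76 - 50) = 26.
Rancher 3: others sum to 53; max(0, 76 - 53) = 23.
Rancher 4: others sum to 76; max(0, 76 - 76) = 0.
Rancher 5: others sum to 62; max(0, 76 - 62) = 14.
Total collected = 5 + 26 + 23 + 0 + 14 = 68.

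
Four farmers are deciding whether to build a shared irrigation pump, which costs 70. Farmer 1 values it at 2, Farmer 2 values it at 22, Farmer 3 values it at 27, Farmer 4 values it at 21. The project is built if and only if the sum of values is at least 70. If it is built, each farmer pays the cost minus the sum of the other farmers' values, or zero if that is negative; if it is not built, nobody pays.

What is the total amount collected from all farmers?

Total value 72 ≥ cost 70, so it is built.
Farmer 1: others sum to 70; max(0, 70 - 70) = 0.
Farmer 2: others sum to 50; max(0, 70 - 50) = 20.
Farmer 3: others sum to 45; max(0, 70 - 45) = 25.
Farmer 4: others sum to 51; max(0, 70 - 51) = 19.
Total collected = 0 + 20 + 25 + 19 = 64.

64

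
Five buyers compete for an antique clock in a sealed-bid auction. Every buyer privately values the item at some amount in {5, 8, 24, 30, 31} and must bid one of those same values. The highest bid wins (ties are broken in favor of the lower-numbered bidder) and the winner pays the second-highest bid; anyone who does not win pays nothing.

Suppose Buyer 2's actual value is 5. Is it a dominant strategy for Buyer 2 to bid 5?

Yes

Check each profile of the others' bids and compare truth against every alternative bid.
Others bid (5, 5, 5, 8): truth gives 0, best alternative gives -3.
Others bid (5, 5, 8, 5): truth gives 0, best alternative gives -3.
Others bid (5, 5, 8, 8): truth gives 0, best alternative gives -3.
Others bid (5, 8, 5, 5): truth gives 0, best alternative gives -3.
Others bid (5, 8, 5, 8): truth gives 0, best alternative gives -3.
Others bid (5, 8, 8, 5): truth gives 0, best alternative gives -3.
(Remaining 619 profiles checked similarly; truth is weakly best in each.)
In every case the truthful bid is at least as good as any alternative, so it is a dominant strategy.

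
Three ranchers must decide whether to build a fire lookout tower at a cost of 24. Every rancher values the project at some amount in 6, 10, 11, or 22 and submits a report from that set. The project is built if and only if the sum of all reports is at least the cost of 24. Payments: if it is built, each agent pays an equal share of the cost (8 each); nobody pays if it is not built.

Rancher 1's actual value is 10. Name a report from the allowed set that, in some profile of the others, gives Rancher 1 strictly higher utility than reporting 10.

Suppose Rancher 2 reports 6 and Rancher 3 reports 6.
Report 10: project not built, utility 0.
Report 22: project built, pays 8, utility 10 - 8 = 2.
So reporting 22 beats truth here (2 > 0).

22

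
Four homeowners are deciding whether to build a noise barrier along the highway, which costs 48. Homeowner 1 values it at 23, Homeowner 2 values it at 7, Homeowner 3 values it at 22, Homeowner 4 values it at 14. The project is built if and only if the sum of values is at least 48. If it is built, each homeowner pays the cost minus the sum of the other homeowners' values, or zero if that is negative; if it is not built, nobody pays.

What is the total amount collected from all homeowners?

Total value 66 ≥ cost 48, so it is built.
Homeowner 1: others sum to 43; max(0, 48 - 43) = 5.
Homeowner 2: others sum to 59; max(0, 48 - 59) = 0.
Homeowner 3: others sum to 44; max(0, 48 - 44) = 4.
Homeowner 4: others sum to 52; max(0, 48 - 52) = 0.
Total collected = 5 + 0 + 4 + 0 = 9.

9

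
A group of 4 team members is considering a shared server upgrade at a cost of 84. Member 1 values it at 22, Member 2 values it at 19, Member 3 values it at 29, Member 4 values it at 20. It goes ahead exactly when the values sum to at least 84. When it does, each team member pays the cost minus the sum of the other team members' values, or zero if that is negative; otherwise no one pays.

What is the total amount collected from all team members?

66

Total value 90 ≥ cost 84, so it is built.
Member 1: others sum to 68; max(0, 84 - 68) = 16.
Member 2: others sum to 71; max(0, 84 - 71) = 13.
Member 3: others sum to 61; max(0, 84 - 61) = 23.
Member 4: others sum to 70; max(0, 84 - 70) = 14.
Total collected = 16 + 13 + 23 + 14 = 66.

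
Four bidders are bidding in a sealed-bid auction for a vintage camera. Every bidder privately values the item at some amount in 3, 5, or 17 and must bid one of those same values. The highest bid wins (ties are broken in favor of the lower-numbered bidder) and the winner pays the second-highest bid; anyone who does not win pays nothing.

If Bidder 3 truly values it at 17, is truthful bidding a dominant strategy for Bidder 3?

Check each profile of the others' bids and compare truth against every alternative bid.
Others bid (3, 5, 3): truth gives 12, best alternative gives 0.
Others bid (3, 5, 5): truth gives 12, best alternative gives 0.
Others bid (5, 3, 3): truth gives 12, best alternative gives 0.
Others bid (5, 3, 5): truth gives 12, best alternative gives 0.
Others bid (5, 5, 3): truth gives 12, best alternative gives 0.
Others bid (5, 5, 5): truth gives 12, best alternative gives 0.
(Remaining 21 profiles checked similarly; truth is weakly best in each.)
In every case the truthful bid is at least as good as any alternative, so it is a dominant strategy.

Yes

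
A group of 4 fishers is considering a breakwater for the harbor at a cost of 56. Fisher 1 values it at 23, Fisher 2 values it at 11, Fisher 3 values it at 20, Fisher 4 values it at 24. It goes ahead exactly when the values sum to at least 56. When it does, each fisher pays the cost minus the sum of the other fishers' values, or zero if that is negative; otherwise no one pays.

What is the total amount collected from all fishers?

3

Total value 78 ≥ cost 56, so it is built.
Fisher 1: others sum to 55; max(0, 56 - 55) = 1.
Fisher 2: others sum to 67; max(0, 56 - 67) = 0.
Fisher 3: others sum to 58; max(0, 56 - 58) = 0.
Fisher 4: others sum to 54; max(0, 56 - 54) = 2.
Total collected = 1 + 0 + 0 + 2 = 3.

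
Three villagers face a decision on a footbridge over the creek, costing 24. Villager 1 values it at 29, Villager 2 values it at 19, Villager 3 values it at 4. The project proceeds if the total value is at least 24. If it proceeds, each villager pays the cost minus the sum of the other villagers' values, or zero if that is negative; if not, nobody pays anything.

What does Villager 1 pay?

Total value 52 ≥ cost 24, so the project is built.
The other villagers' values sum to 23.
Cost minus that sum is 24 - 23 = 1.

1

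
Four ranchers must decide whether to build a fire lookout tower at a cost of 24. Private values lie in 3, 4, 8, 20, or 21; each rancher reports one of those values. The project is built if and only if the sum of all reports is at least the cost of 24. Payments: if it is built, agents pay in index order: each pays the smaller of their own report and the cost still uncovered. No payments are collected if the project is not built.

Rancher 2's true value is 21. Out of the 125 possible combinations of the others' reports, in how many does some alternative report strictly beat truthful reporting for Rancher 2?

Others report (3, 3, 3): truth gives 0; report 20 gives 1 > 0. Violating.
Others report (3, 3, 4): truth gives 0; report 20 gives 1 > 0. Violating.
Others report (3, 3, 8): truth gives 0; report 20 gives 1 > 0. Violating.
Others report (3, 3, 20): truth gives 0; report 3 gives 18 > 0. Violating.
Others report (4, 3, 3): truth gives 1; no alternative beats it.
Others report (4, 3, 4): truth gives 1; no alternative beats it.
(Checking all 125 profiles: 91 have a profitable deviation, 34 do not.)

91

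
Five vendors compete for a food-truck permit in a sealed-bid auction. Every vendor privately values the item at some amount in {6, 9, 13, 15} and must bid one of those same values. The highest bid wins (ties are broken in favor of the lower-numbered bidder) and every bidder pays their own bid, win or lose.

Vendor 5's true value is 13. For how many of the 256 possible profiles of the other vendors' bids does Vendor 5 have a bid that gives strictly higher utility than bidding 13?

241

Others bid (6, 6, 6, 6): truth gives 0; bid 9 gives 4 > 0. Violating.
Others bid (6, 6, 6, 13): truth gives -13; bid 15 gives -2 > -13. Violating.
Others bid (6, 6, 6, 15): truth gives -13; bid 6 gives -6 > -13. Violating.
Others bid (6, 6, 9, 13): truth gives -13; bid 15 gives -2 > -13. Violating.
Others bid (6, 6, 6, 9): truth gives 0; no alternative beats it.
Others bid (6, 6, 9, 6): truth gives 0; no alternative beats it.
(Checking all 256 profiles: 241 have a profitable deviation, 15 do not.)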